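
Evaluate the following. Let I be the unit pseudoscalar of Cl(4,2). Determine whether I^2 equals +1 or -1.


The pseudoscalar I = e1...e_n (product of all n generators) of Cl(p,q) satisfies I^2 = (-1)^(q + n(n-1)/2).
p = 4, q = 2, n = p + q = 6
n(n-1)/2 = 6 * 5 / 2 = 15
Exponent = q + n(n-1)/2 = 2 + 15 = 17
I^2 = (-1)^17 = -1


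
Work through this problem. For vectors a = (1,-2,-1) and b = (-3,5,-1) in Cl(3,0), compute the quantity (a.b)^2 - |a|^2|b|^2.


a . b = 1*(-3) + (-2)*5 + (-1)*(-1)
= -3 + (-10) + 1 = -12
|a|^2 = 1^2 + (-2)^2 + (-1)^2 = 6
|b|^2 = (-3)^2 + 5^2 + (-1)^2 = 35
(a.b)^2 = (-12)^2 = 144
|a|^2 * |b|^2 = 6 * 35 = 210
Result = 144 - 210 = -66


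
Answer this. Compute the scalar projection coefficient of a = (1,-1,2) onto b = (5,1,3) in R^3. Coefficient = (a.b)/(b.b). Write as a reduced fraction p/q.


Projection coefficient = (a . b) / (b . b)
a . b = 1*5 + (-1)*1 + 2*3
= 5 + (-1) + 6 = 10
b . b = 5^2 + 1^2 + 3^2
= 25 + 1 + 9 = 35
Coefficient = 10/35
In lowest terms: 2/7


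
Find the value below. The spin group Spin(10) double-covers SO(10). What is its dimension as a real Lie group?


Spin(n) double-covers SO(n); both have Lie algebra so(n) of dimension n(n-1)/2.
n = 10
n(n-1) = 10 * 9 = 90
dim Spin(10) = 90/2 = 45


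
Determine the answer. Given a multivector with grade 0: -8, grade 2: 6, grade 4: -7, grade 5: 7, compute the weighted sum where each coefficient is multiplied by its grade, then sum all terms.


Grade-weighted sum = sum of grade_k * coefficient_k
0*(-8) = 0
2*6 = 12
4*(-7) = -28
5*7 = 35
Total = 0 + 12 + (-28) + 35 = 19


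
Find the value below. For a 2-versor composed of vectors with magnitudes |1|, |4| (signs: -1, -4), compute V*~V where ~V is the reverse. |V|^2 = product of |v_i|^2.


Each vector v_i has |v_i|^2 = s_i^2
Squared scales: (-1)^2 = 1, (-4)^2 = 16
|V|^2 = 1 * 16
= 16


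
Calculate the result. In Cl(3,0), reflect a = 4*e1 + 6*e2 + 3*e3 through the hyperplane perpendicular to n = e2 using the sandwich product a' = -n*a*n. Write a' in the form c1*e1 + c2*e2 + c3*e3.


Reflection formula: a' = -n*a*n, with n = e2 (unit vector, n^2 = 1).
For reflection through hyperplane perp to e2:
The component along e2 flips sign, others stay.
a = (4, 6, 3)
a' = (4, -6, 3)
a' = 4*e1 - 6*e2 + 3*e3


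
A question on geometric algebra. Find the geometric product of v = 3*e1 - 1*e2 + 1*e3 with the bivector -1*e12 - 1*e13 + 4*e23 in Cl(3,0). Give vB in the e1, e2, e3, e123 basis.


vB has grade-1 (vector) and grade-3 (trivector) parts: vB = (v _| B) + (v ^ B).
Vector part <vB>_1:
  e1: -v2*b12 - v3*b13 = -(-1)*(-1) - (1)*(-1) = 0
  e2: v1*b12 - v3*b23 = (3)*(-1) - (1)*(4) = -7
  e3: v1*b13 + v2*b23 = (3)*(-1) + (-1)*(4) = -7
Trivector part <vB>_3:
  e123: v1*b23 - v2*b13 + v3*b12 = (3)*(4) - (-1)*(-1) + (1)*(-1) = 10
vB = 0*e1 - 7*e2 - 7*e3 + 10*e123


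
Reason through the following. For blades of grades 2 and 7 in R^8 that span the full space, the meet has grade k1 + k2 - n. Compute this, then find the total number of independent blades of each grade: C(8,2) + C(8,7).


Meet grade = grade(A) + grade(B) - n
= 2 + 7 - 8 = 1
C(8,2) = 28
C(8,7) = 8
dim_A + dim_B = 28 + 8 = 36


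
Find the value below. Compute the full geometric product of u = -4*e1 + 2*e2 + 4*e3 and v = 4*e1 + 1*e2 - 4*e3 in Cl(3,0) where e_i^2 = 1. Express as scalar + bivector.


In Cl(3,0): e_i^2 = 1, e_ie_j = -e_je_i for i != j.
Scalar part = u . v = (-4)*4 + 2*1 + 4*(-4)
= -16 + 2 + (-16) = -30
e12 coeff = (-4)*1 - 2*4 = -4 - 8 = -12
e13 coeff = (-4)*(-4) - 4*4 = 16 - 16 = 0
e23 coeff = 2*(-4) - 4*1 = -8 - 4 = -12
uv = -30 - 12*e12 + 0*e13 - 12*e23


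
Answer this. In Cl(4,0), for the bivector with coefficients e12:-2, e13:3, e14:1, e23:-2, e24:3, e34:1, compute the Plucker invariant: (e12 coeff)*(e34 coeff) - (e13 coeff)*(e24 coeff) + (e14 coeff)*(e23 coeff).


Plucker relation: af - be + cd
a*f = (-2)*1 = -2
b*e = 3*3 = 9
c*d = 1*(-2) = -2
af - be + cd = -2 - 9 + (-2)
= -13


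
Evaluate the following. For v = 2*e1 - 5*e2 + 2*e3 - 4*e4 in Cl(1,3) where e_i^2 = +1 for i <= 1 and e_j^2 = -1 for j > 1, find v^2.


v^2 = sum of c_i^2 * e_i^2
Positive signature terms (e_i^2 = +1): 2^2 = 4
Negative signature terms (e_j^2 = -1): (-5)^2 + 2^2 + (-4)^2 = 45
v^2 = 4 - 45 = -41


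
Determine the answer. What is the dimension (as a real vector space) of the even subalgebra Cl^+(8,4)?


Even subalgebra dimension = 2^(n-1)
n = 8 + 4 = 12
2^(12 - 1) = 2^11 = 2048
Verification: sum of C(12,k) for even k = 1 + 66 + 495 + 924 + 495 + 66 + 1 = 2048
Result = 2048


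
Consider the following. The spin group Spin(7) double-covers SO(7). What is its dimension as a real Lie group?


Spin(n) double-covers SO(n); both have Lie algebra so(n) of dimension n(n-1)/2.
n = 7
n(n-1) = 7 * 6 = 42
dim Spin(7) = 42/2 = 21


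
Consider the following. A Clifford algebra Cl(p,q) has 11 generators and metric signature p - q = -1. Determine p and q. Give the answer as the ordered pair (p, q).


We need p + q = 11 and p - q = -1.
Adding: 2p = 11 + (-1) = 10, so p = 5.
Then q = 11 - 5 = 6.
(p, q) = (5, 6)


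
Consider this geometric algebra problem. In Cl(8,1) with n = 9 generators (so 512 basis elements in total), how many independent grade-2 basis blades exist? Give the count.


Number of grade-k basis blades in Cl(p,q) with n = p + q is C(n, k).
n = 8 + 1 = 9
C(9, 2) = 9! / (2! * 7!)
= 362880 / (2 * 5040)
= 36


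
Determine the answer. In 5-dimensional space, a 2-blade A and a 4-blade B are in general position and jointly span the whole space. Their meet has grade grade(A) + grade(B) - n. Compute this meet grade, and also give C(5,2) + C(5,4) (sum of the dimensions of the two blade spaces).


Meet grade = grade(A) + grade(B) - n
= 2 + 4 - 5 = 1
C(5,2) = 10
C(5,4) = 5
dim_A + dim_B = 10 + 5 = 15


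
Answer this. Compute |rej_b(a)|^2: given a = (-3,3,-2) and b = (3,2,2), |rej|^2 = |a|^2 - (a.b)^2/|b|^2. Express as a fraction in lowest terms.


|a|^2 = (-3)^2 + 3^2 + (-2)^2 = 22
|b|^2 = 3^2 + 2^2 + 2^2 = 17
a . b = (-3)*3 + 3*2 + (-2)*2 = -7
(a.b)^2 = (-7)^2 = 49
|rej|^2 = 22 - 49/17
= (374 - 49)/17
= 325/17
In lowest terms: 325/17


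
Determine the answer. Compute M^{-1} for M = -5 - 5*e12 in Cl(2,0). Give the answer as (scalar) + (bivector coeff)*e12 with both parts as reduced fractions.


M = -5 - 5*e12, where e12^2 = -1.
Since M commutes with its reverse ~M = a - b*e12, M * ~M = a^2 - b^2*e12^2 = a^2 + b^2.
So M^{-1} = ~M / (a^2 + b^2) = (a - b*e12)/(a^2 + b^2).
a^2 + b^2 = 25 + 25 = 50
Scalar part = -5/50 = -1/10
Bivector coeff = 5/50 = 1/10
M^{-1} = -1/10 + 1/10*e12


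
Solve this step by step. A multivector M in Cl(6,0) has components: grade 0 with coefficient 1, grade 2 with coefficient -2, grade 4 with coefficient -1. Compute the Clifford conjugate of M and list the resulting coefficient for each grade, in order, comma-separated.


Clifford conjugate sign for grade k: (-1)^(k(k+1)/2)
Grade 0: (-1)^(0*1/2) = (-1)^0 = 1, coeff 1 -> 1
Grade 2: (-1)^(2*3/2) = (-1)^3 = -1, coeff -2 -> 2
Grade 4: (-1)^(4*5/2) = (-1)^10 = 1, coeff -1 -> -1
Conjugated coefficients: 1, 2, -1


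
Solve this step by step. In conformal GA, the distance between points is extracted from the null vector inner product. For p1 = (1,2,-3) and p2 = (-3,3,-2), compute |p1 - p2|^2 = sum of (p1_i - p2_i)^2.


p1 - p2 = (4, -1, -1)
|p1 - p2|^2 = 4^2 + (-1)^2 + (-1)^2
= 16 + 1 + 1
= 18


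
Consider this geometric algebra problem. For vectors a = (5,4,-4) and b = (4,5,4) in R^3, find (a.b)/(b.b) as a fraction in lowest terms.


Projection coefficient = (a . b) / (b . b)
a . b = 5*4 + 4*5 + (-4)*4
= 20 + 20 + (-16) = 24
b . b = 4^2 + 5^2 + 4^2
= 16 + 25 + 16 = 57
Coefficient = 24/57
In lowest terms: 8/19


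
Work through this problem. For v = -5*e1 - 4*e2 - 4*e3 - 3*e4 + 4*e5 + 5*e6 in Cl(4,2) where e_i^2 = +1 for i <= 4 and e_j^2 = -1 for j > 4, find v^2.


v^2 = sum of c_i^2 * e_i^2
Positive signature terms (e_i^2 = +1): (-5)^2 + (-4)^2 + (-4)^2 + (-3)^2 = 66
Negative signature terms (e_j^2 = -1): 4^2 + 5^2 = 41
v^2 = 66 - 41 = 25


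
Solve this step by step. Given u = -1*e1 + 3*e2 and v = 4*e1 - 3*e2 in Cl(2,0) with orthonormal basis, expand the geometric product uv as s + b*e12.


Expand: (-1*e1 + 3*e2)(4*e1 - 3*e2)
= (-1)*4*e1e1 + (-1)*(-3)*e1e2 + 3*4*e2e1 + 3*(-3)*e2e2
Using e1^2 = e2^2 = 1, e2e1 = -e1e2:
Scalar part s = (-1)*4 + 3*(-3) = -4 + (-9) = -13
Bivector part b = (-1)*(-3) - 3*4 = 3 - 12 = -9
uv = -13 - 9*e12


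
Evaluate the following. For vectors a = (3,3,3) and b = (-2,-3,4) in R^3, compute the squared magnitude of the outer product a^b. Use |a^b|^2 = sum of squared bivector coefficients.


a wedge b = (a1*b2 - a2*b1)*e12 + (a1*b3 - a3*b1)*e13 + (a2*b3 - a3*b2)*e23
e12 coeff: 3*(-3) - 3*(-2) = -9 - (-6) = -3
e13 coeff: 3*4 - 3*(-2) = 12 - (-6) = 18
e23 coeff: 3*4 - 3*(-3) = 12 - (-9) = 21
|a wedge b|^2 = (-3)^2 + 18^2 + 21^2
= 9 + 324 + 441
= 774


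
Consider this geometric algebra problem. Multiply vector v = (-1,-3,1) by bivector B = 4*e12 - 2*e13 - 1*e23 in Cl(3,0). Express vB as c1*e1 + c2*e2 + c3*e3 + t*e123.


vB has grade-1 (vector) and grade-3 (trivector) parts: vB = (v _| B) + (v ^ B).
Vector part <vB>_1:
  e1: -v2*b12 - v3*b13 = -(-3)*(4) - (1)*(-2) = 14
  e2: v1*b12 - v3*b23 = (-1)*(4) - (1)*(-1) = -3
  e3: v1*b13 + v2*b23 = (-1)*(-2) + (-3)*(-1) = 5
Trivector part <vB>_3:
  e123: v1*b23 - v2*b13 + v3*b12 = (-1)*(-1) - (-3)*(-2) + (1)*(4) = -1
vB = 14*e1 - 3*e2 + 5*e3 - 1*e123


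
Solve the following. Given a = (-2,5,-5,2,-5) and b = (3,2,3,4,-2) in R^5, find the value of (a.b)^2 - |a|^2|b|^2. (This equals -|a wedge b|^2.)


a . b = (-2)*3 + 5*2 + (-5)*3 + 2*4 + (-5)*(-2)
= -6 + 10 + (-15) + 8 + 10 = 7
|a|^2 = (-2)^2 + 5^2 + (-5)^2 + 2^2 + (-5)^2 = 83
|b|^2 = 3^2 + 2^2 + 3^2 + 4^2 + (-2)^2 = 42
(a.b)^2 = 7^2 = 49
|a|^2 * |b|^2 = 83 * 42 = 3486
Result = 49 - 3486 = -3437


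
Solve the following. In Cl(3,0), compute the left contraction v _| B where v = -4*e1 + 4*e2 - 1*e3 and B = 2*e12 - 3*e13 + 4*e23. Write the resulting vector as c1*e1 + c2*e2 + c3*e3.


Left contraction v _| B = <vB>_1 (grade-1 part of the geometric product vB).
Using e1_|e12 = e2, e2_|e12 = -e1, e1_|e13 = e3, e3_|e13 = -e1, e2_|e23 = e3, e3_|e23 = -e2:
e1 coeff: -v2*b12 - v3*b13 = -(4)*(2) - (-1)*(-3) = -11
e2 coeff: v1*b12 - v3*b23 = (-4)*(2) - (-1)*(4) = -4
e3 coeff: v1*b13 + v2*b23 = (-4)*(-3) + (4)*(4) = 28
v _| B = -11*e1 - 4*e2 + 28*e3


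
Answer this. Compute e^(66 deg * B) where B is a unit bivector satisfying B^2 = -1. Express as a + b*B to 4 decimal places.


For a unit bivector B with B^2 = -1, the exponential series gives
e^(theta*B) = cos(theta) + sin(theta)*B (the GA analogue of Euler's formula).
theta = 66 degrees = 1.151917 rad
cos(66 deg) = 0.4067
sin(66 deg) = 0.9135
exp(theta*B) = 0.4067 + 0.9135*B


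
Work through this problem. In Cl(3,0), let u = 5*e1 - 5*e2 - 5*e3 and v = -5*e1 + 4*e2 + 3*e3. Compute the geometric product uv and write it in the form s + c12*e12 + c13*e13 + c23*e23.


In Cl(3,0): e_i^2 = 1, e_ie_j = -e_je_i for i != j.
Scalar part = u . v = 5*(-5) + (-5)*4 + (-5)*3
= -25 + (-20) + (-15) = -60
e12 coeff = 5*4 - (-5)*(-5) = 20 - 25 = -5
e13 coeff = 5*3 - (-5)*(-5) = 15 - 25 = -10
e23 coeff = (-5)*3 - (-5)*4 = -15 - (-20) = 5
uv = -60 - 5*e12 - 10*e13 + 5*e23


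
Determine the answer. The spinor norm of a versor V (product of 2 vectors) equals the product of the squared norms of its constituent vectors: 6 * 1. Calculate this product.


Spinor norm N(V) = |v1|^2 * |v2|^2 * ... * |v2|^2
= 6 * 1
Running product: 6, 6
N(V) = 6


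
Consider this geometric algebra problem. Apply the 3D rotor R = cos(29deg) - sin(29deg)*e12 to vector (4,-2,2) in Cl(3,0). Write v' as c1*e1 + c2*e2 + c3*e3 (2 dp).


Rotor R = cos(29deg) - sin(29deg)*e12
Rotation angle theta = 2 * 29 = 58 degrees in the e12 plane (e1 -> e2).
The component perpendicular to the plane (e3) is invariant: v'_3 = v3 = 2.00
cos(58deg) = 0.5299, sin(58deg) = 0.8480
v'_1 = v1*cos(theta) - v2*sin(theta) = 4*0.5299 - (-2)*0.8480 = 3.82
v'_2 = v1*sin(theta) + v2*cos(theta) = 4*0.8480 + (-2)*0.5299 = 2.33
v' = 3.82*e1 + 2.33*e2 + 2.00*e3


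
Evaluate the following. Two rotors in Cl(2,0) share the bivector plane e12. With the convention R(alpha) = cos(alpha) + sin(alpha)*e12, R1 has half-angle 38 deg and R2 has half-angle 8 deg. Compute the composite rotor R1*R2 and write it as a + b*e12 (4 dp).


Same-plane rotors commute and their half-angles add:
R1*R2 = cos(a1 + a2) + sin(a1 + a2)*e12.
a1 + a2 = 38 + 8 = 46 deg
cos(46 deg) = 0.6947
sin(46 deg) = 0.7193
R1*R2 = 0.6947 + 0.7193*e12


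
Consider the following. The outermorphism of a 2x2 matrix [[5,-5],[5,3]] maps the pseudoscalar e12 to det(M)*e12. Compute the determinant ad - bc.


The outermorphism of a linear map f sends e1^e2 to f(e1)^f(e2).
f(e1) = 5*e1 + 5*e2
f(e2) = -5*e1 + 3*e2
f(e1) ^ f(e2) = (5*e1 + 5*e2) ^ (-5*e1 + 3*e2)
= 5*3*e12 + 5*(-5)*e21
= (15 - (-25))*e12
= 40*e12
Coefficient = 40


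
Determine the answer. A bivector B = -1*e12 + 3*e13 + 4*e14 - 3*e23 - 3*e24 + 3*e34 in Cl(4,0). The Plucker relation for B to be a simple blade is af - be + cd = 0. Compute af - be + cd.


Plucker relation: af - be + cd
a*f = (-1)*3 = -3
b*e = 3*(-3) = -9
c*d = 4*(-3) = -12
af - be + cd = -3 - (-9) + (-12)
= -6


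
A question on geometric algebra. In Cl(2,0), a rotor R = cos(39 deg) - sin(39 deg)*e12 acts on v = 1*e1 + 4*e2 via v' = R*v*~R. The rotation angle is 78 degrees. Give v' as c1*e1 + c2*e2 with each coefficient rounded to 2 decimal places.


Rotor R = cos(39deg) - sin(39deg)*e12
Rotation angle theta = 2 * 39 = 78 degrees
v' = R*v*~R rotates v by theta.
cos(78deg) = 0.2079, sin(78deg) = 0.9781
v'_1 = 1*cos(78deg) - 4*sin(78deg)
= 1*0.2079 - 4*0.9781
= -3.70
v'_2 = 1*sin(78deg) + 4*cos(78deg)
= 1*0.9781 + 4*0.2079
= 1.81
v' = -3.70*e1 + 1.81*e2


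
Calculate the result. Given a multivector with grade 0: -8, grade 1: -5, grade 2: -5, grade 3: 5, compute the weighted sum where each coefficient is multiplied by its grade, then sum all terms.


Grade-weighted sum = sum of grade_k * coefficient_k
0*(-8) = 0
1*(-5) = -5
2*(-5) = -10
3*5 = 15
Total = 0 + (-5) + (-10) + 15 = 0


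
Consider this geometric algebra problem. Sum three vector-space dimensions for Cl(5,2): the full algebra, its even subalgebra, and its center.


n = 5 + 2 = 7
Total dim = 2^7 = 128
Even subalgebra dim = 2^6 = 64
n is odd, so center dim = 2
Sum = 128 + 64 + 2 = 194


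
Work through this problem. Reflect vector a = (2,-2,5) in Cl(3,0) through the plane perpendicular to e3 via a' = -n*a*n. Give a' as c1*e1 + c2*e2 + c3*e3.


Reflection formula: a' = -n*a*n, with n = e3 (unit vector, n^2 = 1).
For reflection through hyperplane perp to e3:
The component along e3 flips sign, others stay.
a = (2, -2, 5)
a' = (2, -2, -5)
a' = 2*e1 - 2*e2 - 5*e3


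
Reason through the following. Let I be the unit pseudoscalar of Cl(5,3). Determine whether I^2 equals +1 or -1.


The pseudoscalar I = e1...e_n (product of all n generators) of Cl(p,q) satisfies I^2 = (-1)^(q + n(n-1)/2).
p = 5, q = 3, n = p + q = 8
n(n-1)/2 = 8 * 7 / 2 = 28
Exponent = q + n(n-1)/2 = 3 + 28 = 31
I^2 = (-1)^31 = -1


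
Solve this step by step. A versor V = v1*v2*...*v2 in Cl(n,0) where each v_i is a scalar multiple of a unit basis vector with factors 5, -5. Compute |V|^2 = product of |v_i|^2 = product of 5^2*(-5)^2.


Each vector v_i has |v_i|^2 = s_i^2
Squared scales: 5^2 = 25, (-5)^2 = 25
|V|^2 = 25 * 25
= 625


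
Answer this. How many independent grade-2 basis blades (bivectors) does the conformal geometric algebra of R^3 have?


The conformal model of R^3 uses Cl(4,1) with m = 3 + 2 = 5 generators.
Number of grade-2 blades = C(m, 2) = C(5, 2)
= 5*4/2 = 10


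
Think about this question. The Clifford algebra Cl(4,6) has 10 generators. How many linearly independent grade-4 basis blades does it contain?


Number of grade-k basis blades in Cl(p,q) with n = p + q is C(n, k).
n = 4 + 6 = 10
C(10, 4) = 10! / (4! * 6!)
= 3628800 / (24 * 720)
= 210


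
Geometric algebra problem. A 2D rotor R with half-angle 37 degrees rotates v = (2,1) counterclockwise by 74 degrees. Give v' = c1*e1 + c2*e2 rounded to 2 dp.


Rotor R = cos(37deg) - sin(37deg)*e12
Rotation angle theta = 2 * 37 = 74 degrees
v' = R*v*~R rotates v by theta.
cos(74deg) = 0.2756, sin(74deg) = 0.9613
v'_1 = 2*cos(74deg) - 1*sin(74deg)
= 2*0.2756 - 1*0.9613
= -0.41
v'_2 = 2*sin(74deg) + 1*cos(74deg)
= 2*0.9613 + 1*0.2756
= 2.20
v' = -0.41*e1 + 2.20*e2


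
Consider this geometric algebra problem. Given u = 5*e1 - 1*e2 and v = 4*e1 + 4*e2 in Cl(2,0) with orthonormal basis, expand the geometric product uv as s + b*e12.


Expand: (5*e1 - 1*e2)(4*e1 + 4*e2)
= 5*4*e1e1 + 5*4*e1e2 + (-1)*4*e2e1 + (-1)*4*e2e2
Using e1^2 = e2^2 = 1, e2e1 = -e1e2:
Scalar part s = 5*4 + (-1)*4 = 20 + (-4) = 16
Bivector part b = 5*4 - (-1)*4 = 20 - (-4) = 24
uv = 16 + 24*e12


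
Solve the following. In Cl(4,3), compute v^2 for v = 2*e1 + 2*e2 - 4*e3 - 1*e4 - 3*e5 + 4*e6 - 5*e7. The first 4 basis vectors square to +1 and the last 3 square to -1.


v^2 = sum of c_i^2 * e_i^2
Positive signature terms (e_i^2 = +1): 2^2 + 2^2 + (-4)^2 + (-1)^2 = 25
Negative signature terms (e_j^2 = -1): (-3)^2 + 4^2 + (-5)^2 = 50
v^2 = 25 - 50 = -25


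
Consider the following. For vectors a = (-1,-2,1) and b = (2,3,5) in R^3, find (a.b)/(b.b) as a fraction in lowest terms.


Projection coefficient = (a . b) / (b . b)
a . b = (-1)*2 + (-2)*3 + 1*5
= -2 + (-6) + 5 = -3
b . b = 2^2 + 3^2 + 5^2
= 4 + 9 + 25 = 38
Coefficient = -3/38
In lowest terms: -3/38


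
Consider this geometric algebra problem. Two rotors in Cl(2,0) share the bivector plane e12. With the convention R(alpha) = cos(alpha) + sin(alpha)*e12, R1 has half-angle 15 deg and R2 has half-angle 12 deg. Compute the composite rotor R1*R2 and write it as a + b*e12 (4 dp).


Same-plane rotors commute and their half-angles add:
R1*R2 = cos(a1 + a2) + sin(a1 + a2)*e12.
a1 + a2 = 15 + 12 = 27 deg
cos(27 deg) = 0.8910
sin(27 deg) = 0.4540
R1*R2 = 0.8910 + 0.4540*e12


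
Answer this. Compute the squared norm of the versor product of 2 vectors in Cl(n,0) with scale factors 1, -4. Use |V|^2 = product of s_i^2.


Each vector v_i has |v_i|^2 = s_i^2
Squared scales: 1^2 = 1, (-4)^2 = 16
|V|^2 = 1 * 16
= 16


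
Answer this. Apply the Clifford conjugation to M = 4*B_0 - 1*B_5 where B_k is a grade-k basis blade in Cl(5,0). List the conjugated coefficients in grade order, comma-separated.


Clifford conjugate sign for grade k: (-1)^(k(k+1)/2)
Grade 0: (-1)^(0*1/2) = (-1)^0 = 1, coeff 4 -> 4
Grade 5: (-1)^(5*6/2) = (-1)^15 = -1, coeff -1 -> 1
Conjugated coefficients: 4, 1


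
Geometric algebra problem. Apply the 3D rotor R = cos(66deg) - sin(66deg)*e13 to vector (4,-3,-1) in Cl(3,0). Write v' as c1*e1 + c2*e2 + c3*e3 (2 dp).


Rotor R = cos(66deg) - sin(66deg)*e13
Rotation angle theta = 2 * 66 = 132 degrees in the e13 plane (e1 -> e3).
The component perpendicular to the plane (e2) is invariant: v'_2 = v2 = -3.00
cos(132deg) = -0.6691, sin(132deg) = 0.7431
v'_1 = v1*cos(theta) - v3*sin(theta) = 4*(-0.6691) - (-1)*0.7431 = -1.93
v'_3 = v1*sin(theta) + v3*cos(theta) = 4*0.7431 + (-1)*(-0.6691) = 3.64
v' = -1.93*e1 - 3.00*e2 + 3.64*e3


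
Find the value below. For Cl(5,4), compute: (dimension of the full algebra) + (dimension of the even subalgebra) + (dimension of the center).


n = 5 + 4 = 9
Total dim = 2^9 = 512
Even subalgebra dim = 2^8 = 256
n is odd, so center dim = 2
Sum = 512 + 256 + 2 = 770


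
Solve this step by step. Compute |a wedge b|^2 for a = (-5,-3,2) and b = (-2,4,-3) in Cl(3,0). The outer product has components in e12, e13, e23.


a wedge b = (a1*b2 - a2*b1)*e12 + (a1*b3 - a3*b1)*e13 + (a2*b3 - a3*b2)*e23
e12 coeff: (-5)*4 - (-3)*(-2) = -20 - 6 = -26
e13 coeff: (-5)*(-3) - 2*(-2) = 15 - (-4) = 19
e23 coeff: (-3)*(-3) - 2*4 = 9 - 8 = 1
|a wedge b|^2 = (-26)^2 + 19^2 + 1^2
= 676 + 361 + 1
= 1038


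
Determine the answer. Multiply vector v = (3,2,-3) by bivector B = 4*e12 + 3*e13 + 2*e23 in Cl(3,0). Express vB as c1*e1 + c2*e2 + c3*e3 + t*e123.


vB has grade-1 (vector) and grade-3 (trivector) parts: vB = (v _| B) + (v ^ B).
Vector part <vB>_1:
  e1: -v2*b12 - v3*b13 = -(2)*(4) - (-3)*(3) = 1
  e2: v1*b12 - v3*b23 = (3)*(4) - (-3)*(2) = 18
  e3: v1*b13 + v2*b23 = (3)*(3) + (2)*(2) = 13
Trivector part <vB>_3:
  e123: v1*b23 - v2*b13 + v3*b12 = (3)*(2) - (2)*(3) + (-3)*(4) = -12
vB = 1*e1 + 18*e2 + 13*e3 - 12*e123


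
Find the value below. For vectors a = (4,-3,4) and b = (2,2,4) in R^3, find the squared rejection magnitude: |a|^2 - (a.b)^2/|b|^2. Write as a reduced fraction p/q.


|a|^2 = 4^2 + (-3)^2 + 4^2 = 41
|b|^2 = 2^2 + 2^2 + 4^2 = 24
a . b = 4*2 + (-3)*2 + 4*4 = 18
(a.b)^2 = 18^2 = 324
|rej|^2 = 41 - 324/24
= (984 - 324)/24
= 660/24
In lowest terms: 55/2


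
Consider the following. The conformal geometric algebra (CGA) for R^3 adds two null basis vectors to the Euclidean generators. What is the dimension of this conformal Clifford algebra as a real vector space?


The conformal model of R^3 uses Cl(4,1): the 3 Euclidean generators plus two extra orthogonal generators e+ (e+^2 = +1) and e- (e-^2 = -1), from which the null vectors e0, einf are built.
Number of generators m = 3 + 2 = 5.
dim Cl(p,q) = 2^m = 2^5 = 32


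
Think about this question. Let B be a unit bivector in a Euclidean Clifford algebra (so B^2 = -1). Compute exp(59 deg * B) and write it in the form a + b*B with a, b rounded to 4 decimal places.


For a unit bivector B with B^2 = -1, the exponential series gives
e^(theta*B) = cos(theta) + sin(theta)*B (the GA analogue of Euler's formula).
theta = 59 degrees = 1.029744 rad
cos(59 deg) = 0.5150
sin(59 deg) = 0.8572
exp(theta*B) = 0.5150 + 0.8572*B


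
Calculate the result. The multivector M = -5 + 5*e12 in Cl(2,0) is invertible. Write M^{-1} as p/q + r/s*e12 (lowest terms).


M = -5 + 5*e12, where e12^2 = -1.
Since M commutes with its reverse ~M = a - b*e12, M * ~M = a^2 - b^2*e12^2 = a^2 + b^2.
So M^{-1} = ~M / (a^2 + b^2) = (a - b*e12)/(a^2 + b^2).
a^2 + b^2 = 25 + 25 = 50
Scalar part = -5/50 = -1/10
Bivector coeff = -5/50 = -1/10
M^{-1} = -1/10 - 1/10*e12


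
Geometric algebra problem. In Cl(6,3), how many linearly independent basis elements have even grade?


Even subalgebra dimension = 2^(n-1)
n = 6 + 3 = 9
2^(9 - 1) = 2^8 = 256
Verification: sum of C(9,k) for even k = 1 + 36 + 126 + 84 + 9 = 256
Result = 256


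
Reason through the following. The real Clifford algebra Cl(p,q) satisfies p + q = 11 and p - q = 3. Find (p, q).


We need p + q = 11 and p - q = 3.
Adding: 2p = 11 + 3 = 14, so p = 7.
Then q = 11 - 7 = 4.
(p, q) = (7, 4)


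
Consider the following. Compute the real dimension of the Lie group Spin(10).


Spin(n) double-covers SO(n); both have Lie algebra so(n) of dimension n(n-1)/2.
n = 10
n(n-1) = 10 * 9 = 90
dim Spin(10) = 90/2 = 45


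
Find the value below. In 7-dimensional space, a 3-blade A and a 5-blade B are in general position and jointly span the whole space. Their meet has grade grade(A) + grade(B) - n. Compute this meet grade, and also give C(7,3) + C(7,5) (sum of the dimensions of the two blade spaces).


Meet grade = grade(A) + grade(B) - n
= 3 + 5 - 7 = 1
C(7,3) = 35
C(7,5) = 21
dim_A + dim_B = 35 + 21 = 56


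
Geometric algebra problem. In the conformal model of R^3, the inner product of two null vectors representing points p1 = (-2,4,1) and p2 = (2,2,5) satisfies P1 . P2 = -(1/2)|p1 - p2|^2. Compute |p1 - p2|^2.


p1 - p2 = (-4, 2, -4)
|p1 - p2|^2 = (-4)^2 + 2^2 + (-4)^2
= 16 + 4 + 16
= 36


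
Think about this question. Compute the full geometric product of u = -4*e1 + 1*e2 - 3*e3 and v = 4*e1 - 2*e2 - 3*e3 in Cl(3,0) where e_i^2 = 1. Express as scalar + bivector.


In Cl(3,0): e_i^2 = 1, e_ie_j = -e_je_i for i != j.
Scalar part = u . v = (-4)*4 + 1*(-2) + (-3)*(-3)
= -16 + (-2) + 9 = -9
e12 coeff = (-4)*(-2) - 1*4 = 8 - 4 = 4
e13 coeff = (-4)*(-3) - (-3)*4 = 12 - (-12) = 24
e23 coeff = 1*(-3) - (-3)*(-2) = -3 - 6 = -9
uv = -9 + 4*e12 + 24*e13 - 9*e23


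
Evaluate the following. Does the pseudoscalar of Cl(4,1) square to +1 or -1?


The pseudoscalar I = e1...e_n (product of all n generators) of Cl(p,q) satisfies I^2 = (-1)^(q + n(n-1)/2).
p = 4, q = 1, n = p + q = 5
n(n-1)/2 = 5 * 4 / 2 = 10
Exponent = q + n(n-1)/2 = 1 + 10 = 11
I^2 = (-1)^11 = -1


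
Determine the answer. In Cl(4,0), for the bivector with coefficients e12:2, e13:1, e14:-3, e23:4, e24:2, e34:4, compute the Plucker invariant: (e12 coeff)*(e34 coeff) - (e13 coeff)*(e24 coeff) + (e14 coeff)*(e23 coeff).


Plucker relation: af - be + cd
a*f = 2*4 = 8
b*e = 1*2 = 2
c*d = (-3)*4 = -12
af - be + cd = 8 - 2 + (-12)
= -6


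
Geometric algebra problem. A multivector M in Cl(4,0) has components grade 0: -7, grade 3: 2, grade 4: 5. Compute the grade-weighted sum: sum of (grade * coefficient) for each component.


Grade-weighted sum = sum of grade_k * coefficient_k
0*(-7) = 0
3*2 = 6
4*5 = 20
Total = 0 + 6 + 20 = 26


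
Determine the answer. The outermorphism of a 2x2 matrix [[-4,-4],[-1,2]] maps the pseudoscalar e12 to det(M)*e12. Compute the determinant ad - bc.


The outermorphism of a linear map f sends e1^e2 to f(e1)^f(e2).
f(e1) = -4*e1 - 1*e2
f(e2) = -4*e1 + 2*e2
f(e1) ^ f(e2) = (-4*e1 - 1*e2) ^ (-4*e1 + 2*e2)
= (-4)*2*e12 + (-1)*(-4)*e21
= (-8 - 4)*e12
= -12*e12
Coefficient = -12


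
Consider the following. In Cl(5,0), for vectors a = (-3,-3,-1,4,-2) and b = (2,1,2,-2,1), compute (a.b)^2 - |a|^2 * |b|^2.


a . b = (-3)*2 + (-3)*1 + (-1)*2 + 4*(-2) + (-2)*1
= -6 + (-3) + (-2) + (-8) + (-2) = -21
|a|^2 = (-3)^2 + (-3)^2 + (-1)^2 + 4^2 + (-2)^2 = 39
|b|^2 = 2^2 + 1^2 + 2^2 + (-2)^2 + 1^2 = 14
(a.b)^2 = (-21)^2 = 441
|a|^2 * |b|^2 = 39 * 14 = 546
Result = 441 - 546 = -105


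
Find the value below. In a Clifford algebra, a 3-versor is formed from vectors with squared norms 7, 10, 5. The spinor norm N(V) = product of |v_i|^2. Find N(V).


Spinor norm N(V) = |v1|^2 * |v2|^2 * ... * |v3|^2
= 7 * 10 * 5
Running product: 7, 70, 350
N(V) = 350


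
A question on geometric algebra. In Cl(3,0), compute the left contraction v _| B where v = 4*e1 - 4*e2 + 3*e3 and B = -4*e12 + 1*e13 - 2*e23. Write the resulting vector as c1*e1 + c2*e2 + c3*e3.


Left contraction v _| B = <vB>_1 (grade-1 part of the geometric product vB).
Using e1_|e12 = e2, e2_|e12 = -e1, e1_|e13 = e3, e3_|e13 = -e1, e2_|e23 = e3, e3_|e23 = -e2:
e1 coeff: -v2*b12 - v3*b13 = -(-4)*(-4) - (3)*(1) = -19
e2 coeff: v1*b12 - v3*b23 = (4)*(-4) - (3)*(-2) = -10
e3 coeff: v1*b13 + v2*b23 = (4)*(1) + (-4)*(-2) = 12
v _| B = -19*e1 - 10*e2 + 12*e3


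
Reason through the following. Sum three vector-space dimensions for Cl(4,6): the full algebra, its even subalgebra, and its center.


n = 4 + 6 = 10
Total dim = 2^10 = 1024
Even subalgebra dim = 2^9 = 512
n is even, so center dim = 1
Sum = 1024 + 512 + 1 = 1537


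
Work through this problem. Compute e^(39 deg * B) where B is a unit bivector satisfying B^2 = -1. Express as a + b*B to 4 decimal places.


For a unit bivector B with B^2 = -1, the exponential series gives
e^(theta*B) = cos(theta) + sin(theta)*B (the GA analogue of Euler's formula).
theta = 39 degrees = 0.680678 rad
cos(39 deg) = 0.7771
sin(39 deg) = 0.6293
exp(theta*B) = 0.7771 + 0.6293*B


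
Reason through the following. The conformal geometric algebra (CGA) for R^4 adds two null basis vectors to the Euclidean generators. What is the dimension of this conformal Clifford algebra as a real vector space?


The conformal model of R^4 uses Cl(5,1): the 4 Euclidean generators plus two extra orthogonal generators e+ (e+^2 = +1) and e- (e-^2 = -1), from which the null vectors e0, einf are built.
Number of generators m = 4 + 2 = 6.
dim Cl(p,q) = 2^m = 2^6 = 64


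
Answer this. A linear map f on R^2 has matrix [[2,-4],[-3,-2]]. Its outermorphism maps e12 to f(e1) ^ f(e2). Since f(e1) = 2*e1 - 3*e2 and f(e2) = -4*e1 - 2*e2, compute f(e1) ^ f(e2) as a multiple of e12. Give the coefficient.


The outermorphism of a linear map f sends e1^e2 to f(e1)^f(e2).
f(e1) = 2*e1 - 3*e2
f(e2) = -4*e1 - 2*e2
f(e1) ^ f(e2) = (2*e1 - 3*e2) ^ (-4*e1 - 2*e2)
= 2*(-2)*e12 + (-3)*(-4)*e21
= (-4 - 12)*e12
= -16*e12
Coefficient = -16


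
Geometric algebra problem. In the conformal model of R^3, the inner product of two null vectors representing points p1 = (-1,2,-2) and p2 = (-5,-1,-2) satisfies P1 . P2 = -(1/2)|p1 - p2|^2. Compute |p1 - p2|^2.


p1 - p2 = (4, 3, 0)
|p1 - p2|^2 = 4^2 + 3^2 + 0^2
= 16 + 9 + 0
= 25


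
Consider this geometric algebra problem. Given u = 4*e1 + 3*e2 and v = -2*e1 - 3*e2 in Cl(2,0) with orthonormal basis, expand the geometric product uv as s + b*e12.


Expand: (4*e1 + 3*e2)(-2*e1 - 3*e2)
= 4*(-2)*e1e1 + 4*(-3)*e1e2 + 3*(-2)*e2e1 + 3*(-3)*e2e2
Using e1^2 = e2^2 = 1, e2e1 = -e1e2:
Scalar part s = 4*(-2) + 3*(-3) = -8 + (-9) = -17
Bivector part b = 4*(-3) - 3*(-2) = -12 - (-6) = -6
uv = -17 - 6*e12


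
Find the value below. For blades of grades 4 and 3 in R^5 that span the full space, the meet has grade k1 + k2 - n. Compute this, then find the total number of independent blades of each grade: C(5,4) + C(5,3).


Meet grade = grade(A) + grade(B) - n
= 4 + 3 - 5 = 2
C(5,4) = 5
C(5,3) = 10
dim_A + dim_B = 5 + 10 = 15


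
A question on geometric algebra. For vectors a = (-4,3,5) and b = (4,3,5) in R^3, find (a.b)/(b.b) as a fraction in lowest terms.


Projection coefficient = (a . b) / (b . b)
a . b = (-4)*4 + 3*3 + 5*5
= -16 + 9 + 25 = 18
b . b = 4^2 + 3^2 + 5^2
= 16 + 9 + 25 = 50
Coefficient = 18/50
In lowest terms: 9/25


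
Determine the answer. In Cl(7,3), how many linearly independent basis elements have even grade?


Even subalgebra dimension = 2^(n-1)
n = 7 + 3 = 10
2^(10 - 1) = 2^9 = 512
Verification: sum of C(10,k) for even k = 1 + 45 + 210 + 210 + 45 + 1 = 512
Result = 512


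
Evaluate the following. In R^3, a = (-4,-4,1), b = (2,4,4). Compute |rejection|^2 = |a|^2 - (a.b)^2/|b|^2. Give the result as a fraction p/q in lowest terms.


|a|^2 = (-4)^2 + (-4)^2 + 1^2 = 33
|b|^2 = 2^2 + 4^2 + 4^2 = 36
a . b = (-4)*2 + (-4)*4 + 1*4 = -20
(a.b)^2 = (-20)^2 = 400
|rej|^2 = 33 - 400/36
= (1188 - 400)/36
= 788/36
In lowest terms: 197/9


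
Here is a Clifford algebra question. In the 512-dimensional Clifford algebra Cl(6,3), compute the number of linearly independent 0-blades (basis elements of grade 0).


Number of grade-k basis blades in Cl(p,q) with n = p + q is C(n, k).
n = 6 + 3 = 9
C(9, 0) = 9! / (0! * 9!)
= 362880 / (1 * 362880)
= 1


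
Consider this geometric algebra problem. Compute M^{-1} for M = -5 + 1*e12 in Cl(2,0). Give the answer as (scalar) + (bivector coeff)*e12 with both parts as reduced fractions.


M = -5 + 1*e12, where e12^2 = -1.
Since M commutes with its reverse ~M = a - b*e12, M * ~M = a^2 - b^2*e12^2 = a^2 + b^2.
So M^{-1} = ~M / (a^2 + b^2) = (a - b*e12)/(a^2 + b^2).
a^2 + b^2 = 25 + 1 = 26
Scalar part = -5/26 = -5/26
Bivector coeff = -1/26 = -1/26
M^{-1} = -5/26 - 1/26*e12


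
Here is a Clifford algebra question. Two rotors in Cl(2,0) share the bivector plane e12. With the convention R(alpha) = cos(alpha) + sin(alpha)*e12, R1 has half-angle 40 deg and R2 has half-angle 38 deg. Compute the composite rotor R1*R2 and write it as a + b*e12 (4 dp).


Same-plane rotors commute and their half-angles add:
R1*R2 = cos(a1 + a2) + sin(a1 + a2)*e12.
a1 + a2 = 40 + 38 = 78 deg
cos(78 deg) = 0.2079
sin(78 deg) = 0.9781
R1*R2 = 0.2079 + 0.9781*e12


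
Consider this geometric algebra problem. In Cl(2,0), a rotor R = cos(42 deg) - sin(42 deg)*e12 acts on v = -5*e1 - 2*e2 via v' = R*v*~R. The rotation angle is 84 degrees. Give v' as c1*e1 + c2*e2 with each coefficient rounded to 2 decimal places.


Rotor R = cos(42deg) - sin(42deg)*e12
Rotation angle theta = 2 * 42 = 84 degrees
v' = R*v*~R rotates v by theta.
cos(84deg) = 0.1045, sin(84deg) = 0.9945
v'_1 = -5*cos(84deg) - (-2)*sin(84deg)
= -5*0.1045 - (-2)*0.9945
= 1.47
v'_2 = -5*sin(84deg) + (-2)*cos(84deg)
= -5*0.9945 + (-2)*0.1045
= -5.18
v' = 1.47*e1 - 5.18*e2


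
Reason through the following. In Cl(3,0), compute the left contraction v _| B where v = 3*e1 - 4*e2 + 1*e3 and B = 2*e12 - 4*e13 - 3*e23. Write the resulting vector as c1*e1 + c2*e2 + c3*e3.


Left contraction v _| B = <vB>_1 (grade-1 part of the geometric product vB).
Using e1_|e12 = e2, e2_|e12 = -e1, e1_|e13 = e3, e3_|e13 = -e1, e2_|e23 = e3, e3_|e23 = -e2:
e1 coeff: -v2*b12 - v3*b13 = -(-4)*(2) - (1)*(-4) = 12
e2 coeff: v1*b12 - v3*b23 = (3)*(2) - (1)*(-3) = 9
e3 coeff: v1*b13 + v2*b23 = (3)*(-4) + (-4)*(-3) = 0
v _| B = 12*e1 + 9*e2 + 0*e3


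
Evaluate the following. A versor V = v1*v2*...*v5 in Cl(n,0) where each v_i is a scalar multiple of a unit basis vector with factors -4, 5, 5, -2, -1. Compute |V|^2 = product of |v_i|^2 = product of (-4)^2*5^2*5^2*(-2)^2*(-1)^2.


Each vector v_i has |v_i|^2 = s_i^2
Squared scales: (-4)^2 = 16, 5^2 = 25, 5^2 = 25, (-2)^2 = 4, (-1)^2 = 1
|V|^2 = 16 * 25 * 25 * 4 * 1
= 40000


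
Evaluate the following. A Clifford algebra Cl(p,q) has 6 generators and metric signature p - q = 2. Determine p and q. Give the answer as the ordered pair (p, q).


We need p + q = 6 and p - q = 2.
Adding: 2p = 6 + 2 = 8, so p = 4.
Then q = 6 - 4 = 2.
(p, q) = (4, 2)


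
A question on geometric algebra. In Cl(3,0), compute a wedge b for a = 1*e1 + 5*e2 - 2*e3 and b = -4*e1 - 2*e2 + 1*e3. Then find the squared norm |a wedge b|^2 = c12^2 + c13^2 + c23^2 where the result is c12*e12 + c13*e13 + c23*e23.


a wedge b = (a1*b2 - a2*b1)*e12 + (a1*b3 - a3*b1)*e13 + (a2*b3 - a3*b2)*e23
e12 coeff: 1*(-2) - 5*(-4) = -2 - (-20) = 18
e13 coeff: 1*1 - (-2)*(-4) = 1 - 8 = -7
e23 coeff: 5*1 - (-2)*(-2) = 5 - 4 = 1
|a wedge b|^2 = 18^2 + (-7)^2 + 1^2
= 324 + 49 + 1
= 374


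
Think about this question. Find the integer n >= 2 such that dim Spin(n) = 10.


dim Spin(n) = dim so(n) = n(n-1)/2.
Solve n(n-1)/2 = 10, i.e. n^2 - n - 20 = 0.
Discriminant = 1 + 8*10 = 81
n = (1 + sqrt(81))/2 = (1 + 9)/2 = 5


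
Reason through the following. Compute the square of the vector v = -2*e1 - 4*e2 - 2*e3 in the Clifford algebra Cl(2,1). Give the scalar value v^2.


v^2 = sum of c_i^2 * e_i^2
Positive signature terms (e_i^2 = +1): (-2)^2 + (-4)^2 = 20
Negative signature terms (e_j^2 = -1): (-2)^2 = 4
v^2 = 20 - 4 = 16


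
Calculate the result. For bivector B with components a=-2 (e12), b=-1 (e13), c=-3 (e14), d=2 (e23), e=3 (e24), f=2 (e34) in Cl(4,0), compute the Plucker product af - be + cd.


Plucker relation: af - be + cd
a*f = (-2)*2 = -4
b*e = (-1)*3 = -3
c*d = (-3)*2 = -6
af - be + cd = -4 - (-3) + (-6)
= -7


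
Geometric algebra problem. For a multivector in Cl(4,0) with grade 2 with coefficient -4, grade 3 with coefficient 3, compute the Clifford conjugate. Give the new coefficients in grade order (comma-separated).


Clifford conjugate sign for grade k: (-1)^(k(k+1)/2)
Grade 2: (-1)^(2*3/2) = (-1)^3 = -1, coeff -4 -> 4
Grade 3: (-1)^(3*4/2) = (-1)^6 = 1, coeff 3 -> 3
Conjugated coefficients: 4, 3


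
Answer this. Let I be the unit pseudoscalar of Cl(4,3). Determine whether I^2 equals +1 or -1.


The pseudoscalar I = e1...e_n (product of all n generators) of Cl(p,q) satisfies I^2 = (-1)^(q + n(n-1)/2).
p = 4, q = 3, n = p + q = 7
n(n-1)/2 = 7 * 6 / 2 = 21
Exponent = q + n(n-1)/2 = 3 + 21 = 24
I^2 = (-1)^24 = +1


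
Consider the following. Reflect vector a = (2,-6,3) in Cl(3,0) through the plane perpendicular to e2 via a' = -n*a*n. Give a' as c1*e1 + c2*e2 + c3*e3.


Reflection formula: a' = -n*a*n, with n = e2 (unit vector, n^2 = 1).
For reflection through hyperplane perp to e2:
The component along e2 flips sign, others stay.
a = (2, -6, 3)
a' = (2, 6, 3)
a' = 2*e1 + 6*e2 + 3*e3


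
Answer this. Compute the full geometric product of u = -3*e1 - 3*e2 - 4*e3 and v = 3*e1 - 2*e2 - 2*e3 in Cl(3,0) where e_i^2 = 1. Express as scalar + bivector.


In Cl(3,0): e_i^2 = 1, e_ie_j = -e_je_i for i != j.
Scalar part = u . v = (-3)*3 + (-3)*(-2) + (-4)*(-2)
= -9 + 6 + 8 = 5
e12 coeff = (-3)*(-2) - (-3)*3 = 6 - (-9) = 15
e13 coeff = (-3)*(-2) - (-4)*3 = 6 - (-12) = 18
e23 coeff = (-3)*(-2) - (-4)*(-2) = 6 - 8 = -2
uv = 5 + 15*e12 + 18*e13 - 2*e23


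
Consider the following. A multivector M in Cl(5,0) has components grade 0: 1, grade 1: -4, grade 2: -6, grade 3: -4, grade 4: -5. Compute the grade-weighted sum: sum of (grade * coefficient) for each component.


Grade-weighted sum = sum of grade_k * coefficient_k
0*1 = 0
1*(-4) = -4
2*(-6) = -12
3*(-4) = -12
4*(-5) = -20
Total = 0 + (-4) + (-12) + (-12) + (-20) = -48


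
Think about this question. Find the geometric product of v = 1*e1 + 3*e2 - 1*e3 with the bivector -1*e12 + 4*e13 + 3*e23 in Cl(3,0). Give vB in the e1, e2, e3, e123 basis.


vB has grade-1 (vector) and grade-3 (trivector) parts: vB = (v _| B) + (v ^ B).
Vector part <vB>_1:
  e1: -v2*b12 - v3*b13 = -(3)*(-1) - (-1)*(4) = 7
  e2: v1*b12 - v3*b23 = (1)*(-1) - (-1)*(3) = 2
  e3: v1*b13 + v2*b23 = (1)*(4) + (3)*(3) = 13
Trivector part <vB>_3:
  e123: v1*b23 - v2*b13 + v3*b12 = (1)*(3) - (3)*(4) + (-1)*(-1) = -8
vB = 7*e1 + 2*e2 + 13*e3 - 8*e123


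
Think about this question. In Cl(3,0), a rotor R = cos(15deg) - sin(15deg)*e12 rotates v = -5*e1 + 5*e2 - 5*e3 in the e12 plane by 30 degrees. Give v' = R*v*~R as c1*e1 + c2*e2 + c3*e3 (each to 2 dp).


Rotor R = cos(15deg) - sin(15deg)*e12
Rotation angle theta = 2 * 15 = 30 degrees in the e12 plane (e1 -> e2).
The component perpendicular to the plane (e3) is invariant: v'_3 = v3 = -5.00
cos(30deg) = 0.8660, sin(30deg) = 0.5000
v'_1 = v1*cos(theta) - v2*sin(theta) = -5*0.8660 - 5*0.5000 = -6.83
v'_2 = v1*sin(theta) + v2*cos(theta) = -5*0.5000 + 5*0.8660 = 1.83
v' = -6.83*e1 + 1.83*e2 - 5.00*e3


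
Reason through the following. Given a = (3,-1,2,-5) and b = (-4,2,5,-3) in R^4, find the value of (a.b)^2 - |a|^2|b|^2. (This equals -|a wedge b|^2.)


a . b = 3*(-4) + (-1)*2 + 2*5 + (-5)*(-3)
= -12 + (-2) + 10 + 15 = 11
|a|^2 = 3^2 + (-1)^2 + 2^2 + (-5)^2 = 39
|b|^2 = (-4)^2 + 2^2 + 5^2 + (-3)^2 = 54
(a.b)^2 = 11^2 = 121
|a|^2 * |b|^2 = 39 * 54 = 2106
Result = 121 - 2106 = -1985


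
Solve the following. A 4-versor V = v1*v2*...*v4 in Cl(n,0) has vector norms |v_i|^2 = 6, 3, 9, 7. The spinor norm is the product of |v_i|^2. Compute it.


Spinor norm N(V) = |v1|^2 * |v2|^2 * ... * |v4|^2
= 6 * 3 * 9 * 7
Running product: 6, 18, 162, 1134
N(V) = 1134


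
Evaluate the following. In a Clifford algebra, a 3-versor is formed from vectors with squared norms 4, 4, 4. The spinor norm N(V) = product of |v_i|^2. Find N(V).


Spinor norm N(V) = |v1|^2 * |v2|^2 * ... * |v3|^2
= 4 * 4 * 4
Running product: 4, 16, 64
N(V) = 64


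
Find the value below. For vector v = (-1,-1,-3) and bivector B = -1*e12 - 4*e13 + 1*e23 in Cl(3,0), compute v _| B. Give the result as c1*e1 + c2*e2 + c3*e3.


Left contraction v _| B = <vB>_1 (grade-1 part of the geometric product vB).
Using e1_|e12 = e2, e2_|e12 = -e1, e1_|e13 = e3, e3_|e13 = -e1, e2_|e23 = e3, e3_|e23 = -e2:
e1 coeff: -v2*b12 - v3*b13 = -(-1)*(-1) - (-3)*(-4) = -13
e2 coeff: v1*b12 - v3*b23 = (-1)*(-1) - (-3)*(1) = 4
e3 coeff: v1*b13 + v2*b23 = (-1)*(-4) + (-1)*(1) = 3
v _| B = -13*e1 + 4*e2 + 3*e3


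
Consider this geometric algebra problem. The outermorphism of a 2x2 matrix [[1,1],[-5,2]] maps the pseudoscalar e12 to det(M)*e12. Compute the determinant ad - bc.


The outermorphism of a linear map f sends e1^e2 to f(e1)^f(e2).
f(e1) = 1*e1 - 5*e2
f(e2) = 1*e1 + 2*e2
f(e1) ^ f(e2) = (1*e1 - 5*e2) ^ (1*e1 + 2*e2)
= 1*2*e12 + (-5)*1*e21
= (2 - (-5))*e12
= 7*e12
Coefficient = 7


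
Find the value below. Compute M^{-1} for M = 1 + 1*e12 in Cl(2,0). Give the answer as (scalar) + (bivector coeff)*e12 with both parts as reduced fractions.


M = 1 + 1*e12, where e12^2 = -1.
Since M commutes with its reverse ~M = a - b*e12, M * ~M = a^2 - b^2*e12^2 = a^2 + b^2.
So M^{-1} = ~M / (a^2 + b^2) = (a - b*e12)/(a^2 + b^2).
a^2 + b^2 = 1 + 1 = 2
Scalar part = 1/2 = 1/2
Bivector coeff = -1/2 = -1/2
M^{-1} = 1/2 - 1/2*e12
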